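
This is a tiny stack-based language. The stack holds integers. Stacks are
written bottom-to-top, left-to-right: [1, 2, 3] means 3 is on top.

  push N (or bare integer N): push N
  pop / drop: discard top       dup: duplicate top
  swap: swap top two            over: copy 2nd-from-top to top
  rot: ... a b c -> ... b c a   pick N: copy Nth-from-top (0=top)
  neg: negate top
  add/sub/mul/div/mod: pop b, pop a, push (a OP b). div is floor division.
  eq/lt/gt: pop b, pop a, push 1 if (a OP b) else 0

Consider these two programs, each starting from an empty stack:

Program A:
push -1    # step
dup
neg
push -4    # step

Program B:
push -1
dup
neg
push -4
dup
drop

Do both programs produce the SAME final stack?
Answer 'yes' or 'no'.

Program A trace:
  After 'push -1': [-1]
  After 'dup': [-1, -1]
  After 'neg': [-1, 1]
  After 'push -4': [-1, 1, -4]
Program A final stack: [-1, 1, -4]

Program B trace:
  After 'push -1': [-1]
  After 'dup': [-1, -1]
  After 'neg': [-1, 1]
  After 'push -4': [-1, 1, -4]
  After 'dup': [-1, 1, -4, -4]
  After 'drop': [-1, 1, -4]
Program B final stack: [-1, 1, -4]
Same: yes

Answer: yes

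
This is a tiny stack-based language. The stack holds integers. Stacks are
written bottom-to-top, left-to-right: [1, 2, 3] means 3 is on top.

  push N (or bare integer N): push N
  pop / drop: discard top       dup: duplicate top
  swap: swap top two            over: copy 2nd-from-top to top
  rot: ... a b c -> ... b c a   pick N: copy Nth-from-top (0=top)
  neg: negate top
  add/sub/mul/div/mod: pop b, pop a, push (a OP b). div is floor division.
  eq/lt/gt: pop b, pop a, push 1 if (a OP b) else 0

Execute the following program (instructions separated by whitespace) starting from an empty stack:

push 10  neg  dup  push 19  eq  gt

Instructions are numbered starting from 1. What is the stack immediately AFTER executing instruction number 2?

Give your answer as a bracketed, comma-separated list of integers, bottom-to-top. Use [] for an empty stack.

Answer: [-10]

Derivation:
Step 1 ('push 10'): [10]
Step 2 ('neg'): [-10]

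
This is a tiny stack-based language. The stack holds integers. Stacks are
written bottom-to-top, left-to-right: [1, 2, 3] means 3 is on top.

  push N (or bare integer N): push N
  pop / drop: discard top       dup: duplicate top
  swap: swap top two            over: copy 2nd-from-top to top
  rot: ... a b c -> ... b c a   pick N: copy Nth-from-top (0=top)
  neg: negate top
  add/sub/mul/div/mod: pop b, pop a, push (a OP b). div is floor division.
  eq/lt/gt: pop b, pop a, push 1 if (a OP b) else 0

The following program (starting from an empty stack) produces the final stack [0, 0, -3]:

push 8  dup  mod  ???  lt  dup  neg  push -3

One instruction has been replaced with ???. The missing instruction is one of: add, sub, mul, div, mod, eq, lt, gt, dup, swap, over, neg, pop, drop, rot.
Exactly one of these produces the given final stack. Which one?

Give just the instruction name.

Answer: dup

Derivation:
Stack before ???: [0]
Stack after ???:  [0, 0]
The instruction that transforms [0] -> [0, 0] is: dup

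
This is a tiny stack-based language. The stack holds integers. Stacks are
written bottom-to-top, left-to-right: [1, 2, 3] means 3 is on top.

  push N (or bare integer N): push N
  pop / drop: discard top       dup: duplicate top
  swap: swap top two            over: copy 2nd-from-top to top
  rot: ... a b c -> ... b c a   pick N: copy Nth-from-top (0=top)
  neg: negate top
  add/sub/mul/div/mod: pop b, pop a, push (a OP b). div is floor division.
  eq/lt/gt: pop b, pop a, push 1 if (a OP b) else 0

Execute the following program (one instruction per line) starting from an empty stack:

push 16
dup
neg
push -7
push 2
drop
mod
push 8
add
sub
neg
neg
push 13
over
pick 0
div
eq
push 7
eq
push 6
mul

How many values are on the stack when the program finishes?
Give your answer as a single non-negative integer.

After 'push 16': stack = [16] (depth 1)
After 'dup': stack = [16, 16] (depth 2)
After 'neg': stack = [16, -16] (depth 2)
After 'push -7': stack = [16, -16, -7] (depth 3)
After 'push 2': stack = [16, -16, -7, 2] (depth 4)
After 'drop': stack = [16, -16, -7] (depth 3)
After 'mod': stack = [16, -2] (depth 2)
After 'push 8': stack = [16, -2, 8] (depth 3)
After 'add': stack = [16, 6] (depth 2)
After 'sub': stack = [10] (depth 1)
  ...
After 'neg': stack = [10] (depth 1)
After 'push 13': stack = [10, 13] (depth 2)
After 'over': stack = [10, 13, 10] (depth 3)
After 'pick 0': stack = [10, 13, 10, 10] (depth 4)
After 'div': stack = [10, 13, 1] (depth 3)
After 'eq': stack = [10, 0] (depth 2)
After 'push 7': stack = [10, 0, 7] (depth 3)
After 'eq': stack = [10, 0] (depth 2)
After 'push 6': stack = [10, 0, 6] (depth 3)
After 'mul': stack = [10, 0] (depth 2)

Answer: 2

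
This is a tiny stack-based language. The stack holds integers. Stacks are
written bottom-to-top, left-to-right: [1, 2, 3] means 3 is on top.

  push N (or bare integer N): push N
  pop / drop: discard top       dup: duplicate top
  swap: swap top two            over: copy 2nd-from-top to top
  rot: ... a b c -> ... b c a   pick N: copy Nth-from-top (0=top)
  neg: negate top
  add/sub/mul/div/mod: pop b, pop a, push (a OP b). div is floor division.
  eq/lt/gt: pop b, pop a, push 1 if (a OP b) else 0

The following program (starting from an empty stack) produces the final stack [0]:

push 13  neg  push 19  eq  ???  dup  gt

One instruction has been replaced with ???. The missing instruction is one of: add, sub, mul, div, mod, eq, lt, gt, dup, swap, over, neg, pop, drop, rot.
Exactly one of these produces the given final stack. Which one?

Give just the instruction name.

Stack before ???: [0]
Stack after ???:  [0]
The instruction that transforms [0] -> [0] is: neg

Answer: neg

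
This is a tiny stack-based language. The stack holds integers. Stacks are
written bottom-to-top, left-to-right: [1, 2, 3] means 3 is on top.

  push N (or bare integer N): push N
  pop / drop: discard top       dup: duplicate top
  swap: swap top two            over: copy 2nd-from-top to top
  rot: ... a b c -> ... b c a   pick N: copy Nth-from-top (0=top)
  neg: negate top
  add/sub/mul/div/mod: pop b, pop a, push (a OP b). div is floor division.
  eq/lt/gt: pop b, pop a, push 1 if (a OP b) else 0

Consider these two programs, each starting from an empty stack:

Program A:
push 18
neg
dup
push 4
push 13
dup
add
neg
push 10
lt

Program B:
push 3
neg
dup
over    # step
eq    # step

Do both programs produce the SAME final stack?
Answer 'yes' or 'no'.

Program A trace:
  After 'push 18': [18]
  After 'neg': [-18]
  After 'dup': [-18, -18]
  After 'push 4': [-18, -18, 4]
  After 'push 13': [-18, -18, 4, 13]
  After 'dup': [-18, -18, 4, 13, 13]
  After 'add': [-18, -18, 4, 26]
  After 'neg': [-18, -18, 4, -26]
  After 'push 10': [-18, -18, 4, -26, 10]
  After 'lt': [-18, -18, 4, 1]
Program A final stack: [-18, -18, 4, 1]

Program B trace:
  After 'push 3': [3]
  After 'neg': [-3]
  After 'dup': [-3, -3]
  After 'over': [-3, -3, -3]
  After 'eq': [-3, 1]
Program B final stack: [-3, 1]
Same: no

Answer: no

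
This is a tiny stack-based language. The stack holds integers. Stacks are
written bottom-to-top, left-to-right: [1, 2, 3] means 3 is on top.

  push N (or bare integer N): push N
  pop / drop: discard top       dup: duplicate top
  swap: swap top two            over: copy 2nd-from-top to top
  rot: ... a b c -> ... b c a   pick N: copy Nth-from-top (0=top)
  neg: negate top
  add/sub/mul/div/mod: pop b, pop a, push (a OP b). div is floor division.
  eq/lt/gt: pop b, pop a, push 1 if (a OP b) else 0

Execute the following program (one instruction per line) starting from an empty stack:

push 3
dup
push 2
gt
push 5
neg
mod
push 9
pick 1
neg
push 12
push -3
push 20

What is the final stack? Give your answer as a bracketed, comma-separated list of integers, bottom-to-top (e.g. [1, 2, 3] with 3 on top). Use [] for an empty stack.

Answer: [3, -4, 9, 4, 12, -3, 20]

Derivation:
After 'push 3': [3]
After 'dup': [3, 3]
After 'push 2': [3, 3, 2]
After 'gt': [3, 1]
After 'push 5': [3, 1, 5]
After 'neg': [3, 1, -5]
After 'mod': [3, -4]
After 'push 9': [3, -4, 9]
After 'pick 1': [3, -4, 9, -4]
After 'neg': [3, -4, 9, 4]
After 'push 12': [3, -4, 9, 4, 12]
After 'push -3': [3, -4, 9, 4, 12, -3]
After 'push 20': [3, -4, 9, 4, 12, -3, 20]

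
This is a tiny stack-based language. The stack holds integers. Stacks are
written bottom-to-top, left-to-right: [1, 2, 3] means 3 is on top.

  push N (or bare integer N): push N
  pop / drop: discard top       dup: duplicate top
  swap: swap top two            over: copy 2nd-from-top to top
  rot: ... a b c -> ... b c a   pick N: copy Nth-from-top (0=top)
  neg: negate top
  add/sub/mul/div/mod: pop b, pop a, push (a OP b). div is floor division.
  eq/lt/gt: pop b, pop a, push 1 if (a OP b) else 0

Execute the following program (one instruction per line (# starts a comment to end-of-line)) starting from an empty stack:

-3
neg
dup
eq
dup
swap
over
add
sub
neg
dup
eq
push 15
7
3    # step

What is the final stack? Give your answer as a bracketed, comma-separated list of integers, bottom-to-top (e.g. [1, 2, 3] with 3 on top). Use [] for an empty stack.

After 'push -3': [-3]
After 'neg': [3]
After 'dup': [3, 3]
After 'eq': [1]
After 'dup': [1, 1]
After 'swap': [1, 1]
After 'over': [1, 1, 1]
After 'add': [1, 2]
After 'sub': [-1]
After 'neg': [1]
After 'dup': [1, 1]
After 'eq': [1]
After 'push 15': [1, 15]
After 'push 7': [1, 15, 7]
After 'push 3': [1, 15, 7, 3]

Answer: [1, 15, 7, 3]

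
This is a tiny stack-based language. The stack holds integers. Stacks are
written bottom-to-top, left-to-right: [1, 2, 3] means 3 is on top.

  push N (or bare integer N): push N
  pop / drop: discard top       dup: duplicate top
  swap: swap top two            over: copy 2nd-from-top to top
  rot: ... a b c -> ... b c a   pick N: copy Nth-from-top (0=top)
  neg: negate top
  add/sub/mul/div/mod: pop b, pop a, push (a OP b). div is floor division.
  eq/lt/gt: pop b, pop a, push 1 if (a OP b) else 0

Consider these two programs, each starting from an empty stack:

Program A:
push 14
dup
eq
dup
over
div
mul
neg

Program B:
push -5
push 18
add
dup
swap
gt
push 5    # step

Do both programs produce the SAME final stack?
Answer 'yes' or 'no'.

Program A trace:
  After 'push 14': [14]
  After 'dup': [14, 14]
  After 'eq': [1]
  After 'dup': [1, 1]
  After 'over': [1, 1, 1]
  After 'div': [1, 1]
  After 'mul': [1]
  After 'neg': [-1]
Program A final stack: [-1]

Program B trace:
  After 'push -5': [-5]
  After 'push 18': [-5, 18]
  After 'add': [13]
  After 'dup': [13, 13]
  After 'swap': [13, 13]
  After 'gt': [0]
  After 'push 5': [0, 5]
Program B final stack: [0, 5]
Same: no

Answer: no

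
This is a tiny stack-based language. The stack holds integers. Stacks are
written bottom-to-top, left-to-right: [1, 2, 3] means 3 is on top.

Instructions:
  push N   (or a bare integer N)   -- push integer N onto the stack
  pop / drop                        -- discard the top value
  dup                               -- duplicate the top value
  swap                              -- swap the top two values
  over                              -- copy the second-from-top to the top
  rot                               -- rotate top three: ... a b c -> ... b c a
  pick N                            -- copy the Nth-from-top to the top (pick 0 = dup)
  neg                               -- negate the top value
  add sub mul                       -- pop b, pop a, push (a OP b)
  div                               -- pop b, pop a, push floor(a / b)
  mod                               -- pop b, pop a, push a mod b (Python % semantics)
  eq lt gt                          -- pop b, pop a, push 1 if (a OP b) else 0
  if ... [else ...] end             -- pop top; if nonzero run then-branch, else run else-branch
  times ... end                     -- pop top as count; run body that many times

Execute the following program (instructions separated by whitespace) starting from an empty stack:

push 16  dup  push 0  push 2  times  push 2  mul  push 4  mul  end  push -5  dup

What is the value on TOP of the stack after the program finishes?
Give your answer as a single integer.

After 'push 16': [16]
After 'dup': [16, 16]
After 'push 0': [16, 16, 0]
After 'push 2': [16, 16, 0, 2]
After 'times': [16, 16, 0]
After 'push 2': [16, 16, 0, 2]
After 'mul': [16, 16, 0]
After 'push 4': [16, 16, 0, 4]
After 'mul': [16, 16, 0]
After 'push 2': [16, 16, 0, 2]
After 'mul': [16, 16, 0]
After 'push 4': [16, 16, 0, 4]
After 'mul': [16, 16, 0]
After 'push -5': [16, 16, 0, -5]
After 'dup': [16, 16, 0, -5, -5]

Answer: -5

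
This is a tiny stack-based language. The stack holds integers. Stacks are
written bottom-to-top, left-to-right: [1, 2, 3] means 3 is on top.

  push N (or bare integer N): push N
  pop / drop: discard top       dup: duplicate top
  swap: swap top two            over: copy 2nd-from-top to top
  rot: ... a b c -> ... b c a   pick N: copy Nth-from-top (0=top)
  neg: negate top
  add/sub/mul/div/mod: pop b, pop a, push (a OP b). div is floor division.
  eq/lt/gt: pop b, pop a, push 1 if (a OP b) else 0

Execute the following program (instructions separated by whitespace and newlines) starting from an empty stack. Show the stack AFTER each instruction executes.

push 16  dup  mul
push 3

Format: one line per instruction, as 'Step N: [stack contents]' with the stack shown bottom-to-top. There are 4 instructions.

Step 1: [16]
Step 2: [16, 16]
Step 3: [256]
Step 4: [256, 3]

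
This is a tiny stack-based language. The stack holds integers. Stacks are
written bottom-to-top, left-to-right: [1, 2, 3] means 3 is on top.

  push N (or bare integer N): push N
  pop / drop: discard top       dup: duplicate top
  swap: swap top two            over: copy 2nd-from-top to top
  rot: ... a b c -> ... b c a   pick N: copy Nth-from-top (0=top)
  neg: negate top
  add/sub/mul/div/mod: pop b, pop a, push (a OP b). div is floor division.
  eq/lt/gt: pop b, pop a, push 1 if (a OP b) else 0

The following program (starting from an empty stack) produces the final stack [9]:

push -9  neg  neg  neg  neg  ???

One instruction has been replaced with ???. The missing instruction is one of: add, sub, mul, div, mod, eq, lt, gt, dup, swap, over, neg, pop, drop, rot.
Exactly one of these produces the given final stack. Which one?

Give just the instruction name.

Answer: neg

Derivation:
Stack before ???: [-9]
Stack after ???:  [9]
The instruction that transforms [-9] -> [9] is: neg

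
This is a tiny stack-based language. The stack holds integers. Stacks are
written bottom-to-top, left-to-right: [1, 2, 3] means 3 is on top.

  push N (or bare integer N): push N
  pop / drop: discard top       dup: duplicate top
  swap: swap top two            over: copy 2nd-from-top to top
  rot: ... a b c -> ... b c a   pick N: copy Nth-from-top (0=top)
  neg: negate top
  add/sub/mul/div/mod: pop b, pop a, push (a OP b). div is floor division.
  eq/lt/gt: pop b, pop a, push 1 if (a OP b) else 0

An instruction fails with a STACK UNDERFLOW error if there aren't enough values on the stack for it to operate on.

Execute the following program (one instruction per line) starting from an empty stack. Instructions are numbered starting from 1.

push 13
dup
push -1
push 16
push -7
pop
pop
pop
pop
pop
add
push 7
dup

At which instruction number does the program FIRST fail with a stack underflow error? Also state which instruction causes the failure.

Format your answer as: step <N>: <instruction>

Answer: step 11: add

Derivation:
Step 1 ('push 13'): stack = [13], depth = 1
Step 2 ('dup'): stack = [13, 13], depth = 2
Step 3 ('push -1'): stack = [13, 13, -1], depth = 3
Step 4 ('push 16'): stack = [13, 13, -1, 16], depth = 4
Step 5 ('push -7'): stack = [13, 13, -1, 16, -7], depth = 5
Step 6 ('pop'): stack = [13, 13, -1, 16], depth = 4
Step 7 ('pop'): stack = [13, 13, -1], depth = 3
Step 8 ('pop'): stack = [13, 13], depth = 2
Step 9 ('pop'): stack = [13], depth = 1
Step 10 ('pop'): stack = [], depth = 0
Step 11 ('add'): needs 2 value(s) but depth is 0 — STACK UNDERFLOW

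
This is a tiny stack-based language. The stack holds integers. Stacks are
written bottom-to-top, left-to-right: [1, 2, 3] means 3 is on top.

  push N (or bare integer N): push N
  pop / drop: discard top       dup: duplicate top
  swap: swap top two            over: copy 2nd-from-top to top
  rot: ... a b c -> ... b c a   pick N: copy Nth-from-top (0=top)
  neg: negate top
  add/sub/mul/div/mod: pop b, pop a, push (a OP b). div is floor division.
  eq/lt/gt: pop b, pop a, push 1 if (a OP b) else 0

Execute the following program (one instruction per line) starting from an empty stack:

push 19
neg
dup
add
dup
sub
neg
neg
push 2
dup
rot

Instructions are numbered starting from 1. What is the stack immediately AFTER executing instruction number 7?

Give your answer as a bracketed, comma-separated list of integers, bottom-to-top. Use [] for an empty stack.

Answer: [0]

Derivation:
Step 1 ('push 19'): [19]
Step 2 ('neg'): [-19]
Step 3 ('dup'): [-19, -19]
Step 4 ('add'): [-38]
Step 5 ('dup'): [-38, -38]
Step 6 ('sub'): [0]
Step 7 ('neg'): [0]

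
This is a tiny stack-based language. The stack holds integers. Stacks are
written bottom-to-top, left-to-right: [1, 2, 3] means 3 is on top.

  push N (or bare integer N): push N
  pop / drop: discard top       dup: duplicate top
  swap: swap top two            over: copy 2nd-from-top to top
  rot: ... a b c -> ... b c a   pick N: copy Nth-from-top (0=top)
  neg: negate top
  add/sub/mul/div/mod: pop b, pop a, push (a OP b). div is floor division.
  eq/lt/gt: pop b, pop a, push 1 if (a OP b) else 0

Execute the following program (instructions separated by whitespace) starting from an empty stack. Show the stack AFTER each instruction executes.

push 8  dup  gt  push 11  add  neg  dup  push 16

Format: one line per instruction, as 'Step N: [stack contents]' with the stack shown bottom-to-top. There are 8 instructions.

Step 1: [8]
Step 2: [8, 8]
Step 3: [0]
Step 4: [0, 11]
Step 5: [11]
Step 6: [-11]
Step 7: [-11, -11]
Step 8: [-11, -11, 16]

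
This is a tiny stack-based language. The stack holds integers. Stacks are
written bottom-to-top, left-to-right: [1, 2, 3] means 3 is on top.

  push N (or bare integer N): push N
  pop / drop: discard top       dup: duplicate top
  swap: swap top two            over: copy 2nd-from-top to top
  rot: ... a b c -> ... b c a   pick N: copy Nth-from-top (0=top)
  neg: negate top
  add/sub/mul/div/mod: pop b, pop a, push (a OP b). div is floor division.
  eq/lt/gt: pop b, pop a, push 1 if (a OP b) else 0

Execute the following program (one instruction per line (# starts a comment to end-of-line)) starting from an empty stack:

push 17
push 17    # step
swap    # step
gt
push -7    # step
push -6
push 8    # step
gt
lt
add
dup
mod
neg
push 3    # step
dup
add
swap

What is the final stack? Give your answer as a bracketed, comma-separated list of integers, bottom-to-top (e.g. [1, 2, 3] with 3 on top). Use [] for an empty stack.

Answer: [6, 0]

Derivation:
After 'push 17': [17]
After 'push 17': [17, 17]
After 'swap': [17, 17]
After 'gt': [0]
After 'push -7': [0, -7]
After 'push -6': [0, -7, -6]
After 'push 8': [0, -7, -6, 8]
After 'gt': [0, -7, 0]
After 'lt': [0, 1]
After 'add': [1]
After 'dup': [1, 1]
After 'mod': [0]
After 'neg': [0]
After 'push 3': [0, 3]
After 'dup': [0, 3, 3]
After 'add': [0, 6]
After 'swap': [6, 0]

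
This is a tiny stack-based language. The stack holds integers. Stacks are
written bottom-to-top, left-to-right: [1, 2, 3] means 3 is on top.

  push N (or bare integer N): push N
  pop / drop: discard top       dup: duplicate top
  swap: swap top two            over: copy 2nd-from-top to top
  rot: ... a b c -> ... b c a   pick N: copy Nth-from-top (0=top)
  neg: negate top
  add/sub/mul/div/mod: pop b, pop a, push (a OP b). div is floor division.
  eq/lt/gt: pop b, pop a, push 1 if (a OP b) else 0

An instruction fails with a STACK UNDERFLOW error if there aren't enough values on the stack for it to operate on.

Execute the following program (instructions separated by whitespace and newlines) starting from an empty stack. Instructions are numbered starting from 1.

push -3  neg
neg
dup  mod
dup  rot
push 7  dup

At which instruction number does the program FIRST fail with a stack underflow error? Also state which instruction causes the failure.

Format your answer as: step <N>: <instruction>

Step 1 ('push -3'): stack = [-3], depth = 1
Step 2 ('neg'): stack = [3], depth = 1
Step 3 ('neg'): stack = [-3], depth = 1
Step 4 ('dup'): stack = [-3, -3], depth = 2
Step 5 ('mod'): stack = [0], depth = 1
Step 6 ('dup'): stack = [0, 0], depth = 2
Step 7 ('rot'): needs 3 value(s) but depth is 2 — STACK UNDERFLOW

Answer: step 7: rot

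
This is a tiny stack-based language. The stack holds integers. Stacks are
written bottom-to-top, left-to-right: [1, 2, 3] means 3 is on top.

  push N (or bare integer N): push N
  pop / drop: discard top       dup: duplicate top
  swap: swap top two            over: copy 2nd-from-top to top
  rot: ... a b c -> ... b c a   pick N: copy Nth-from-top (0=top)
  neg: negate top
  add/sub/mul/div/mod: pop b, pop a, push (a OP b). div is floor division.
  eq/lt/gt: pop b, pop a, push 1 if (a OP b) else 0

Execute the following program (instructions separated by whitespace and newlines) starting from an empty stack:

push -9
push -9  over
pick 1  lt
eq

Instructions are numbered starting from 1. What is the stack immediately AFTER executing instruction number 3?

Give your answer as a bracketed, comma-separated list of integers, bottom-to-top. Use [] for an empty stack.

Answer: [-9, -9, -9]

Derivation:
Step 1 ('push -9'): [-9]
Step 2 ('push -9'): [-9, -9]
Step 3 ('over'): [-9, -9, -9]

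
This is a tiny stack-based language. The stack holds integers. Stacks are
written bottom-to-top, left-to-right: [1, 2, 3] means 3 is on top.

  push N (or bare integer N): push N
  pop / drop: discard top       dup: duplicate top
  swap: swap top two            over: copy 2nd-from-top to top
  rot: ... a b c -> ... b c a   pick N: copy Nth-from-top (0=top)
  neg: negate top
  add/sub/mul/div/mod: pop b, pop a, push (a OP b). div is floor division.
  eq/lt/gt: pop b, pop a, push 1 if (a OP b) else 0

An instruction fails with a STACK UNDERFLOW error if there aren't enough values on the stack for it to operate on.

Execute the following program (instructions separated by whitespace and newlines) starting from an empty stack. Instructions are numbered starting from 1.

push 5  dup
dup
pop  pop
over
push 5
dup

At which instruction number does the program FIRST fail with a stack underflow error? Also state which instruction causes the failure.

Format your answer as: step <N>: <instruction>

Step 1 ('push 5'): stack = [5], depth = 1
Step 2 ('dup'): stack = [5, 5], depth = 2
Step 3 ('dup'): stack = [5, 5, 5], depth = 3
Step 4 ('pop'): stack = [5, 5], depth = 2
Step 5 ('pop'): stack = [5], depth = 1
Step 6 ('over'): needs 2 value(s) but depth is 1 — STACK UNDERFLOW

Answer: step 6: over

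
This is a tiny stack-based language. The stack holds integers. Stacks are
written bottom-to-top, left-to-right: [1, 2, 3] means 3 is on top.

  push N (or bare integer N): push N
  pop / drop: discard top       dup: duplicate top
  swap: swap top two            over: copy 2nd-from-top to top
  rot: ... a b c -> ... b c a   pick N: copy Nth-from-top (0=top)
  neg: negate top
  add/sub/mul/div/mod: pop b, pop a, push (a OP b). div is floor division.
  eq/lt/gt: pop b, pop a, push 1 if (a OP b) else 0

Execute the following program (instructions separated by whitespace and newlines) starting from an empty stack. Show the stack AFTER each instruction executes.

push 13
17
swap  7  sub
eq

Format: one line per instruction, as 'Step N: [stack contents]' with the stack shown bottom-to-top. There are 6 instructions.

Step 1: [13]
Step 2: [13, 17]
Step 3: [17, 13]
Step 4: [17, 13, 7]
Step 5: [17, 6]
Step 6: [0]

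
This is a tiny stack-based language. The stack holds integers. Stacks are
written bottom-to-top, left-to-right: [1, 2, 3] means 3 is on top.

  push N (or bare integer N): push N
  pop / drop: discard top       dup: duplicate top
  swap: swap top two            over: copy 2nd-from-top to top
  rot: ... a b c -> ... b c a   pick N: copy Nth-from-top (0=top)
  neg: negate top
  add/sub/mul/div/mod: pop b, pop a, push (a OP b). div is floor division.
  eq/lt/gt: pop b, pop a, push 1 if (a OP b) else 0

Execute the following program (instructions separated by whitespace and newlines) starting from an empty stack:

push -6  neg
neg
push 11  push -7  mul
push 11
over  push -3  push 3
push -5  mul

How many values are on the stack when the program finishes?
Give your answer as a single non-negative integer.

Answer: 6

Derivation:
After 'push -6': stack = [-6] (depth 1)
After 'neg': stack = [6] (depth 1)
After 'neg': stack = [-6] (depth 1)
After 'push 11': stack = [-6, 11] (depth 2)
After 'push -7': stack = [-6, 11, -7] (depth 3)
After 'mul': stack = [-6, -77] (depth 2)
After 'push 11': stack = [-6, -77, 11] (depth 3)
After 'over': stack = [-6, -77, 11, -77] (depth 4)
After 'push -3': stack = [-6, -77, 11, -77, -3] (depth 5)
After 'push 3': stack = [-6, -77, 11, -77, -3, 3] (depth 6)
After 'push -5': stack = [-6, -77, 11, -77, -3, 3, -5] (depth 7)
After 'mul': stack = [-6, -77, 11, -77, -3, -15] (depth 6)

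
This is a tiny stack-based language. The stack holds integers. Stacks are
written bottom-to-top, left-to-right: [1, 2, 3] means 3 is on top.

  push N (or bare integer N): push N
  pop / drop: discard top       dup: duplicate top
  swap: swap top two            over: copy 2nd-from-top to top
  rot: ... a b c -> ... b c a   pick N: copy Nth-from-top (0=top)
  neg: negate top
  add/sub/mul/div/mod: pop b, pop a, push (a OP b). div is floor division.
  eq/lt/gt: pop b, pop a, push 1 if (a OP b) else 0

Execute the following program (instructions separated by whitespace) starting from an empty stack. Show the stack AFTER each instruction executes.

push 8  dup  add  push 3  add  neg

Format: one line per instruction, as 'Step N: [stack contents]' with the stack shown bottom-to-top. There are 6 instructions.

Step 1: [8]
Step 2: [8, 8]
Step 3: [16]
Step 4: [16, 3]
Step 5: [19]
Step 6: [-19]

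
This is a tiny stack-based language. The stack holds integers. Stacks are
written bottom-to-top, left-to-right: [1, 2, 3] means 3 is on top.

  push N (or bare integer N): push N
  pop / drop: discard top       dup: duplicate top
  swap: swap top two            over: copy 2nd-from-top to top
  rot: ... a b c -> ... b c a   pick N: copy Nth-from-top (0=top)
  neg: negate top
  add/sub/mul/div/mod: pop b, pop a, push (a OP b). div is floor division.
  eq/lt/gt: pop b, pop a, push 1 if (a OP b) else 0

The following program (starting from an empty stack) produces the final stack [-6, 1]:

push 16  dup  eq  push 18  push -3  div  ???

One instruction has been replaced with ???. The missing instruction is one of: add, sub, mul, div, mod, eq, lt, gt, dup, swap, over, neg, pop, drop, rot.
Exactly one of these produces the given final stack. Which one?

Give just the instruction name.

Stack before ???: [1, -6]
Stack after ???:  [-6, 1]
The instruction that transforms [1, -6] -> [-6, 1] is: swap

Answer: swap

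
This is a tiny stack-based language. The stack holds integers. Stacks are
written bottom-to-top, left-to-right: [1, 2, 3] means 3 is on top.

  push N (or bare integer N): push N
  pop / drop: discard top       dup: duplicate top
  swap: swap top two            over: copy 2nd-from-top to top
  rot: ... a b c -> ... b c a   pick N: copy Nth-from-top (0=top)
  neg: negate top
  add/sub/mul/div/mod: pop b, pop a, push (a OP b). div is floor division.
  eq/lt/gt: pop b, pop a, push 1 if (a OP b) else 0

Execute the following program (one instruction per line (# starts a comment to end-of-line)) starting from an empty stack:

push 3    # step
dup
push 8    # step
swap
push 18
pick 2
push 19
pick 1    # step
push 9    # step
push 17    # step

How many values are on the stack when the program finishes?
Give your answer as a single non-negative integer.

Answer: 9

Derivation:
After 'push 3': stack = [3] (depth 1)
After 'dup': stack = [3, 3] (depth 2)
After 'push 8': stack = [3, 3, 8] (depth 3)
After 'swap': stack = [3, 8, 3] (depth 3)
After 'push 18': stack = [3, 8, 3, 18] (depth 4)
After 'pick 2': stack = [3, 8, 3, 18, 8] (depth 5)
After 'push 19': stack = [3, 8, 3, 18, 8, 19] (depth 6)
After 'pick 1': stack = [3, 8, 3, 18, 8, 19, 8] (depth 7)
After 'push 9': stack = [3, 8, 3, 18, 8, 19, 8, 9] (depth 8)
After 'push 17': stack = [3, 8, 3, 18, 8, 19, 8, 9, 17] (depth 9)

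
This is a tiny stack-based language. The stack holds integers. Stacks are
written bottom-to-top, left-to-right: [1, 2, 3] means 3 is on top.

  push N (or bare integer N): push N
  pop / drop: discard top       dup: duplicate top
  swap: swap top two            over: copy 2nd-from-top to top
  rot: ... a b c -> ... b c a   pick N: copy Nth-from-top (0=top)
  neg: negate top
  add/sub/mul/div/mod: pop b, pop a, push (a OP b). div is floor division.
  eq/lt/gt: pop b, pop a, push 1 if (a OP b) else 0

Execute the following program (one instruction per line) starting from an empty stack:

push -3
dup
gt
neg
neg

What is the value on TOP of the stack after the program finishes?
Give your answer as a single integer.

Answer: 0

Derivation:
After 'push -3': [-3]
After 'dup': [-3, -3]
After 'gt': [0]
After 'neg': [0]
After 'neg': [0]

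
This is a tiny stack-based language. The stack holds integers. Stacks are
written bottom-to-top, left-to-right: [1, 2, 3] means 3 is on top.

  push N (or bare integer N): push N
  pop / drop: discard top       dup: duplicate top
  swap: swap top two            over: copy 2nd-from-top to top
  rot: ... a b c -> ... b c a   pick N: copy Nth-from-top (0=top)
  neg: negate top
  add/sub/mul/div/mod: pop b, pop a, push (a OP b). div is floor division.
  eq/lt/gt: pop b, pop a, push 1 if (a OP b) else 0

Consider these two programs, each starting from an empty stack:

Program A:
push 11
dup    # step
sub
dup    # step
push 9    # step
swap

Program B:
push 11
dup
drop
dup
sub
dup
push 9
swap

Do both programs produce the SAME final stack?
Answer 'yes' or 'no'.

Answer: yes

Derivation:
Program A trace:
  After 'push 11': [11]
  After 'dup': [11, 11]
  After 'sub': [0]
  After 'dup': [0, 0]
  After 'push 9': [0, 0, 9]
  After 'swap': [0, 9, 0]
Program A final stack: [0, 9, 0]

Program B trace:
  After 'push 11': [11]
  After 'dup': [11, 11]
  After 'drop': [11]
  After 'dup': [11, 11]
  After 'sub': [0]
  After 'dup': [0, 0]
  After 'push 9': [0, 0, 9]
  After 'swap': [0, 9, 0]
Program B final stack: [0, 9, 0]
Same: yes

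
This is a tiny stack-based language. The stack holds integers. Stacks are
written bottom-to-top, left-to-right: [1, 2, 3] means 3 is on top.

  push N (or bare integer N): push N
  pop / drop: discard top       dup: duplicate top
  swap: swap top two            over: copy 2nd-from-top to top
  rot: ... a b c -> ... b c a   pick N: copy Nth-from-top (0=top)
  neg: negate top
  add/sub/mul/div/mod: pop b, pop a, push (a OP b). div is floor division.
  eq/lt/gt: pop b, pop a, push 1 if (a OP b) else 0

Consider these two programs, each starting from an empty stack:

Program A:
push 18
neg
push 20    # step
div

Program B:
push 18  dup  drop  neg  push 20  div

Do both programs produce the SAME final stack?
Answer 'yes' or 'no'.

Program A trace:
  After 'push 18': [18]
  After 'neg': [-18]
  After 'push 20': [-18, 20]
  After 'div': [-1]
Program A final stack: [-1]

Program B trace:
  After 'push 18': [18]
  After 'dup': [18, 18]
  After 'drop': [18]
  After 'neg': [-18]
  After 'push 20': [-18, 20]
  After 'div': [-1]
Program B final stack: [-1]
Same: yes

Answer: yes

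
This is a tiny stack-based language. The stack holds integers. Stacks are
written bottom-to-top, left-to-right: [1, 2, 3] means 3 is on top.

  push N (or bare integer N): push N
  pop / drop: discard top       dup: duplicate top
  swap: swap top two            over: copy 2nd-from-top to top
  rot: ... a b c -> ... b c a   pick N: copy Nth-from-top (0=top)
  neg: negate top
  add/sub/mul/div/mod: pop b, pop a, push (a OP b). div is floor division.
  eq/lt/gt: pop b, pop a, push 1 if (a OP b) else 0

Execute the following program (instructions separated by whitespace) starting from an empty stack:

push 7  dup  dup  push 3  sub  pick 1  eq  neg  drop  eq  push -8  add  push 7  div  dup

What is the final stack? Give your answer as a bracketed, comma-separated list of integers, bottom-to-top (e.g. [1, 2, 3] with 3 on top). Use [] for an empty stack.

Answer: [-1, -1]

Derivation:
After 'push 7': [7]
After 'dup': [7, 7]
After 'dup': [7, 7, 7]
After 'push 3': [7, 7, 7, 3]
After 'sub': [7, 7, 4]
After 'pick 1': [7, 7, 4, 7]
After 'eq': [7, 7, 0]
After 'neg': [7, 7, 0]
After 'drop': [7, 7]
After 'eq': [1]
After 'push -8': [1, -8]
After 'add': [-7]
After 'push 7': [-7, 7]
After 'div': [-1]
After 'dup': [-1, -1]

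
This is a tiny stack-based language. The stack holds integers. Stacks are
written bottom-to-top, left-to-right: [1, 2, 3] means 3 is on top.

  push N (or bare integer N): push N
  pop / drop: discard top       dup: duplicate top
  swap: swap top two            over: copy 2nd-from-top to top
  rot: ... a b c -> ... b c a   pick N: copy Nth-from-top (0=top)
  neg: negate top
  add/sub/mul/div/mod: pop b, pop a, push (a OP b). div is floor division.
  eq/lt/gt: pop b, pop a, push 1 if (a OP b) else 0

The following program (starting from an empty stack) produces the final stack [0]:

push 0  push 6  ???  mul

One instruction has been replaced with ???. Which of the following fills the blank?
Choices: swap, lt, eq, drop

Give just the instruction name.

Answer: swap

Derivation:
Stack before ???: [0, 6]
Stack after ???:  [6, 0]
Checking each choice:
  swap: MATCH
  lt: stack underflow (need 2, have 1)
  eq: stack underflow (need 2, have 1)
  drop: stack underflow (need 2, have 1)


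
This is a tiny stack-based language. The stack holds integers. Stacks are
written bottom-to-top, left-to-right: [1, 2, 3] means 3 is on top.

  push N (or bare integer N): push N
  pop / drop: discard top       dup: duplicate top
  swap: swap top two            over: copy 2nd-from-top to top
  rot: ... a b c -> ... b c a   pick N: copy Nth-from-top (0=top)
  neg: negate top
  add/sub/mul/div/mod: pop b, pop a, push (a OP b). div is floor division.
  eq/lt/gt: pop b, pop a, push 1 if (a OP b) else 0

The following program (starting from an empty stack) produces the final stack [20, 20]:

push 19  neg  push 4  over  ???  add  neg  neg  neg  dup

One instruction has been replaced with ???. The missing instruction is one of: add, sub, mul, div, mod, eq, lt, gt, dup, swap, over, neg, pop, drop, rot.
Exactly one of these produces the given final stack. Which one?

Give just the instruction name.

Answer: div

Derivation:
Stack before ???: [-19, 4, -19]
Stack after ???:  [-19, -1]
The instruction that transforms [-19, 4, -19] -> [-19, -1] is: div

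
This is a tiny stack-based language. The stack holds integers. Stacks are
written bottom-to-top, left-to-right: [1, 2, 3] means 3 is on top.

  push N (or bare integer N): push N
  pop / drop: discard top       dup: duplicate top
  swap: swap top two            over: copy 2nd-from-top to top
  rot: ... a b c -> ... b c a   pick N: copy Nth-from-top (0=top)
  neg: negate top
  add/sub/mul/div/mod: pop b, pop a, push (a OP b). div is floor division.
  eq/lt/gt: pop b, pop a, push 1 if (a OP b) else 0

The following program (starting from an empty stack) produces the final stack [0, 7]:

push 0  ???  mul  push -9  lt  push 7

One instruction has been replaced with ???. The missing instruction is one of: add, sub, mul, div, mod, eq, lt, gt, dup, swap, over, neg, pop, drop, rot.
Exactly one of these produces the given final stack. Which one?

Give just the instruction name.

Answer: dup

Derivation:
Stack before ???: [0]
Stack after ???:  [0, 0]
The instruction that transforms [0] -> [0, 0] is: dup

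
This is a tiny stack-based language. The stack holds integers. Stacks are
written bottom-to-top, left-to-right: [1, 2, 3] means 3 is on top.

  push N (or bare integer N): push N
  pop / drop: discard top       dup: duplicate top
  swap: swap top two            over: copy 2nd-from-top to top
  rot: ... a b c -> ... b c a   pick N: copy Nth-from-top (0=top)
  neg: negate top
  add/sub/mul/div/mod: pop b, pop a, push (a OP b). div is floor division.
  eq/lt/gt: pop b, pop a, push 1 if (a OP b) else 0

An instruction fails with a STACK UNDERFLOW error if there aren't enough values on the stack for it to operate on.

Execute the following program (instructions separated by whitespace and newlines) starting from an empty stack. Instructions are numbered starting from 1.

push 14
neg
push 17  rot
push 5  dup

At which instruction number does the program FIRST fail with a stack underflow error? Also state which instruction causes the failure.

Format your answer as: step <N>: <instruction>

Answer: step 4: rot

Derivation:
Step 1 ('push 14'): stack = [14], depth = 1
Step 2 ('neg'): stack = [-14], depth = 1
Step 3 ('push 17'): stack = [-14, 17], depth = 2
Step 4 ('rot'): needs 3 value(s) but depth is 2 — STACK UNDERFLOW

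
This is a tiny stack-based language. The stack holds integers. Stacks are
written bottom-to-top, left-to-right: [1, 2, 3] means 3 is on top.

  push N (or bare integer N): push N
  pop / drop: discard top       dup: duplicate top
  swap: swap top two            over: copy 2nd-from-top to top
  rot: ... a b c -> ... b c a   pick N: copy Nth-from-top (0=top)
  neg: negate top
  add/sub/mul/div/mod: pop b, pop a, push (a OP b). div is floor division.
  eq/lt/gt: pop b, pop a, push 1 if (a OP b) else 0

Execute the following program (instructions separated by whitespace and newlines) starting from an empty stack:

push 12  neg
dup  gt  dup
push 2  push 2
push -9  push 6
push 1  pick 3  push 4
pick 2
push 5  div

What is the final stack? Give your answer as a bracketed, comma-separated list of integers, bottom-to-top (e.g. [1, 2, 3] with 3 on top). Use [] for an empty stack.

After 'push 12': [12]
After 'neg': [-12]
After 'dup': [-12, -12]
After 'gt': [0]
After 'dup': [0, 0]
After 'push 2': [0, 0, 2]
After 'push 2': [0, 0, 2, 2]
After 'push -9': [0, 0, 2, 2, -9]
After 'push 6': [0, 0, 2, 2, -9, 6]
After 'push 1': [0, 0, 2, 2, -9, 6, 1]
After 'pick 3': [0, 0, 2, 2, -9, 6, 1, 2]
After 'push 4': [0, 0, 2, 2, -9, 6, 1, 2, 4]
After 'pick 2': [0, 0, 2, 2, -9, 6, 1, 2, 4, 1]
After 'push 5': [0, 0, 2, 2, -9, 6, 1, 2, 4, 1, 5]
After 'div': [0, 0, 2, 2, -9, 6, 1, 2, 4, 0]

Answer: [0, 0, 2, 2, -9, 6, 1, 2, 4, 0]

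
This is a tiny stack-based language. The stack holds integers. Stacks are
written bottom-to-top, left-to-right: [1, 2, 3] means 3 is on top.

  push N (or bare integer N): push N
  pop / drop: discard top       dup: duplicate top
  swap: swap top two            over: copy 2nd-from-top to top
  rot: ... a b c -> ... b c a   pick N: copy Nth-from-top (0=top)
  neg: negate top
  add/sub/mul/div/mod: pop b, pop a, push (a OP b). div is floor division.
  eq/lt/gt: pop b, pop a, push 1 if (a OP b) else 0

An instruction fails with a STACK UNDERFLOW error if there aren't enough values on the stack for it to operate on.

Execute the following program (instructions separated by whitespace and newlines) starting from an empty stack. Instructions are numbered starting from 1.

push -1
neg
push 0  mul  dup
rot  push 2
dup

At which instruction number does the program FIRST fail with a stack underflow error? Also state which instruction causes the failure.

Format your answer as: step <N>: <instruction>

Answer: step 6: rot

Derivation:
Step 1 ('push -1'): stack = [-1], depth = 1
Step 2 ('neg'): stack = [1], depth = 1
Step 3 ('push 0'): stack = [1, 0], depth = 2
Step 4 ('mul'): stack = [0], depth = 1
Step 5 ('dup'): stack = [0, 0], depth = 2
Step 6 ('rot'): needs 3 value(s) but depth is 2 — STACK UNDERFLOW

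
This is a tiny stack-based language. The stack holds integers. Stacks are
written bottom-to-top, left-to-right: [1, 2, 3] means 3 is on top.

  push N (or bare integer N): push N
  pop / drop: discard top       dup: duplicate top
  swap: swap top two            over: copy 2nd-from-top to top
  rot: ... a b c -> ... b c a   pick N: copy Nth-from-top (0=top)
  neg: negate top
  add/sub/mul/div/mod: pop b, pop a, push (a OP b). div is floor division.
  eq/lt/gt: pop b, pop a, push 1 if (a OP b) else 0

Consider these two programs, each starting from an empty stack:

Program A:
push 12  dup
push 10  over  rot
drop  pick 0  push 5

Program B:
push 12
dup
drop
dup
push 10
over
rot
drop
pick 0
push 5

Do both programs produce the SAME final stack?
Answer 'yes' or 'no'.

Program A trace:
  After 'push 12': [12]
  After 'dup': [12, 12]
  After 'push 10': [12, 12, 10]
  After 'over': [12, 12, 10, 12]
  After 'rot': [12, 10, 12, 12]
  After 'drop': [12, 10, 12]
  After 'pick 0': [12, 10, 12, 12]
  After 'push 5': [12, 10, 12, 12, 5]
Program A final stack: [12, 10, 12, 12, 5]

Program B trace:
  After 'push 12': [12]
  After 'dup': [12, 12]
  After 'drop': [12]
  After 'dup': [12, 12]
  After 'push 10': [12, 12, 10]
  After 'over': [12, 12, 10, 12]
  After 'rot': [12, 10, 12, 12]
  After 'drop': [12, 10, 12]
  After 'pick 0': [12, 10, 12, 12]
  After 'push 5': [12, 10, 12, 12, 5]
Program B final stack: [12, 10, 12, 12, 5]
Same: yes

Answer: yes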